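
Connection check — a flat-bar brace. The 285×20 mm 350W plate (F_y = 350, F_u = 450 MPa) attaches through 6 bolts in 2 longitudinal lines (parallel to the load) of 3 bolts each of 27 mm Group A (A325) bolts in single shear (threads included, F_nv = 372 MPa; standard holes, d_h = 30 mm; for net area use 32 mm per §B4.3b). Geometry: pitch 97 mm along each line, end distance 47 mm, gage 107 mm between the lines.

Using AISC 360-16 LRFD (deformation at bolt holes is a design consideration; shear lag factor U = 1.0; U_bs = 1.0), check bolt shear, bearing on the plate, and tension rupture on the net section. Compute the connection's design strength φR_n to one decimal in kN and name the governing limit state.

958.5 kN (bolt shear governs)

Bolt shear: A_b = π(27)²/4 = 572.56 mm². φR_n = 0.75 × 372 × 572.56 × 6 × 1 = 958.5 kN.
Bearing (20 mm plate, F_u = 450 MPa): end bolts L_c = 47 − 30/2 = 32, R_n = min(1.2×32×20×450, 2.4×27×20×450) = 345.6 kN/bolt; interior L_c = 97 − 30 = 67, R_n = 583.2 kN/bolt. φR_n = 0.75 × (2×345.6 + 4×583.2) = 2268.0 kN.
Tension rupture (net): A_n = (285 − 2×32)×20 = 4420 mm² (U = 1.0, A_e = A_n). φR_n = 0.75 × 450 × 4420 = 1491.8 kN.
Governing: min(958.5, 2268.0, 1491.8) = 958.5 kN → bolt shear.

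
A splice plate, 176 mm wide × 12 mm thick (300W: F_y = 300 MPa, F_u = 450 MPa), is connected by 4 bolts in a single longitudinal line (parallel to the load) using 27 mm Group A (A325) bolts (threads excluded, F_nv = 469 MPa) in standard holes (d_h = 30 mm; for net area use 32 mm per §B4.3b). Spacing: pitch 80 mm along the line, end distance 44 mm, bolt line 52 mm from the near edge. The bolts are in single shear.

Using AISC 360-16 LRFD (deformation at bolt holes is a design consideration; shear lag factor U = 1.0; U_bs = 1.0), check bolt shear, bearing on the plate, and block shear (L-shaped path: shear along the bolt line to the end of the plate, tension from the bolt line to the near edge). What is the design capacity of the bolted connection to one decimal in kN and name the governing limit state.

563.8 kN (block shear governs)

Bolt shear: A_b = π(27)²/4 = 572.56 mm². φR_n = 0.75 × 469 × 572.56 × 4 × 1 = 805.6 kN.
Bearing (12 mm plate, F_u = 450 MPa): end bolts L_c = 44 − 30/2 = 29, R_n = min(1.2×29×12×450, 2.4×27×12×450) = 187.92 kN/bolt; interior L_c = 80 − 30 = 50, R_n = 324 kN/bolt. φR_n = 0.75 × (1×187.92 + 3×324) = 869.9 kN.
Block shear: shear path 1×[44+3×80] = 1×284 mm, A_gv = 3408, A_nv = 1×(284 − 3.5×32)×12 = 2064 mm²; tension to near edge: (52 − 0.5×32)×12 = 432 mm². R_n = min(0.6×450×2064, 0.6×300×3408) + 1.0×450×432 = min(557.28, 613.44) + 194.4 = 751.68 kN. φR_n = 0.75 × 751.68 = 563.8 kN.
Governing: min(805.6, 869.9, 563.8) = 563.8 kN → block shear.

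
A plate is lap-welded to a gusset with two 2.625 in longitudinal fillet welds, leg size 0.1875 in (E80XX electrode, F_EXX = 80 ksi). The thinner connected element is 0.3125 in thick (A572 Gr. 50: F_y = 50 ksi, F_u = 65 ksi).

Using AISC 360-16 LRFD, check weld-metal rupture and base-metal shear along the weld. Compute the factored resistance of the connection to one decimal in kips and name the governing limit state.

Weld metal: throat = 0.707×0.1875 = 0.13256 in, L = 2×2.625 = 5.25 in. φR_n = 0.75 × 0.6 × 80 × 0.13256 × 5.25 = 25.1 kips.
Base metal shear (0.3125 in plate): yield φR_n = 1.0×0.6×50×0.3125×5.25 = 49.2 kips; rupture φR_n = 0.75×0.6×65×0.3125×5.25 = 48.0 kips; take 48.0 kips (rupture).
Governing: min(25.1, 48.0) = 25.1 kips → weld metal.

25.1 kips (weld metal governs)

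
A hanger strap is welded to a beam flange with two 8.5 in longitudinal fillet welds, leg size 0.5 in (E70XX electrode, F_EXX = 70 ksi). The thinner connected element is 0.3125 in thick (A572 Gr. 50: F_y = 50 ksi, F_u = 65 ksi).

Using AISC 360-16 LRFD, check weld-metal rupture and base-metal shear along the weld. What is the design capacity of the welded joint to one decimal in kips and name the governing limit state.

155.4 kips (base-metal shear governs)

Weld metal: throat = 0.707×0.5 = 0.3535 in, L = 2×8.5 = 17 in. φR_n = 0.75 × 0.6 × 70 × 0.3535 × 17 = 189.3 kips.
Base metal shear (0.3125 in plate): yield φR_n = 1.0×0.6×50×0.3125×17 = 159.4 kips; rupture φR_n = 0.75×0.6×65×0.3125×17 = 155.4 kips; take 155.4 kips (rupture).
Governing: min(189.3, 155.4) = 155.4 kips → base-metal shear.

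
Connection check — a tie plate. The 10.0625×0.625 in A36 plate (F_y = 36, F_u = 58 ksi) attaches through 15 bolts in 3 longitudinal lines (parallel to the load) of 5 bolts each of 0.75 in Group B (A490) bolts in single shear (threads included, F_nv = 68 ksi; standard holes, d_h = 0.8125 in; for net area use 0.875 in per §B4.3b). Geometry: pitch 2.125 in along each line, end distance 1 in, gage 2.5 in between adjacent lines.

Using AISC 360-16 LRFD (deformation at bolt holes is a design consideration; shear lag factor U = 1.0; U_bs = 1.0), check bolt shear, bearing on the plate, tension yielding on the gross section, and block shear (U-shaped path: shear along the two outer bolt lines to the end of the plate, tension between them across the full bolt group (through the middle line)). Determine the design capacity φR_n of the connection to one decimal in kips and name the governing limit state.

203.8 kips (gross-section yield governs)

Bolt shear: A_b = π(0.75)²/4 = 0.44179 in². φR_n = 0.75 × 68 × 0.44179 × 15 × 1 = 338.0 kips.
Bearing (0.625 in plate, F_u = 58 ksi): end bolts L_c = 1 − 0.8125/2 = 0.59375, R_n = min(1.2×0.59375×0.625×58, 2.4×0.75×0.625×58) = 25.828 kips/bolt; interior L_c = 2.125 − 0.8125 = 1.3125, R_n = 57.094 kips/bolt. φR_n = 0.75 × (3×25.828 + 12×57.094) = 572.0 kips.
Tension yield (gross): A_g = 10.0625×0.625 = 6.2891 in². φR_n = 0.90 × 36 × 6.2891 = 203.8 kips.
Block shear: shear path 2×[1+4×2.125] = 2×9.5 in, A_gv = 11.875, A_nv = 2×(9.5 − 4.5×0.875)×0.625 = 6.9531 in²; tension across gage: (5 − 2×0.875)×0.625 = 2.0313 in². R_n = min(0.6×58×6.9531, 0.6×36×11.875) + 1.0×58×2.0313 = min(241.97, 256.5) + 117.82 = 359.79 kips. φR_n = 0.75 × 359.79 = 269.8 kips.
Governing: min(338.0, 572.0, 203.8, 269.8) = 203.8 kips → gross-section yield.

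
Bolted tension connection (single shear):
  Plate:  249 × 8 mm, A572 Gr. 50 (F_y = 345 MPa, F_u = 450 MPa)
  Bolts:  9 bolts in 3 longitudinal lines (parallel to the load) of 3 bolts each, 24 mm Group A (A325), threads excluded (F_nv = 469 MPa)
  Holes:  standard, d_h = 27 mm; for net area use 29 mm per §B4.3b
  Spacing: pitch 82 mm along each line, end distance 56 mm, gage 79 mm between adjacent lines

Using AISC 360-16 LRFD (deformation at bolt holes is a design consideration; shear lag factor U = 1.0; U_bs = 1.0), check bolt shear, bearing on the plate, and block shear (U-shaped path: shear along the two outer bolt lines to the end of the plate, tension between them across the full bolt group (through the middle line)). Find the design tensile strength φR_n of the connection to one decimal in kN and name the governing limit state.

Bolt shear: A_b = π(24)²/4 = 452.39 mm². φR_n = 0.75 × 469 × 452.39 × 9 × 1 = 1432.2 kN.
Bearing (8 mm plate, F_u = 450 MPa): end bolts L_c = 56 − 27/2 = 42.5, R_n = min(1.2×42.5×8×450, 2.4×24×8×450) = 183.6 kN/bolt; interior L_c = 82 − 27 = 55, R_n = 207.36 kN/bolt. φR_n = 0.75 × (3×183.6 + 6×207.36) = 1346.2 kN.
Block shear: shear path 2×[56+2×82] = 2×220 mm, A_gv = 3520, A_nv = 2×(220 − 2.5×29)×8 = 2360 mm²; tension across gage: (158 − 2×29)×8 = 800 mm². R_n = min(0.6×450×2360, 0.6×345×3520) + 1.0×450×800 = min(637.2, 728.64) + 360 = 997.2 kN. φR_n = 0.75 × 997.2 = 747.9 kN.
Governing: min(1432.2, 1346.2, 747.9) = 747.9 kN → block shear.

747.9 kN (block shear governs)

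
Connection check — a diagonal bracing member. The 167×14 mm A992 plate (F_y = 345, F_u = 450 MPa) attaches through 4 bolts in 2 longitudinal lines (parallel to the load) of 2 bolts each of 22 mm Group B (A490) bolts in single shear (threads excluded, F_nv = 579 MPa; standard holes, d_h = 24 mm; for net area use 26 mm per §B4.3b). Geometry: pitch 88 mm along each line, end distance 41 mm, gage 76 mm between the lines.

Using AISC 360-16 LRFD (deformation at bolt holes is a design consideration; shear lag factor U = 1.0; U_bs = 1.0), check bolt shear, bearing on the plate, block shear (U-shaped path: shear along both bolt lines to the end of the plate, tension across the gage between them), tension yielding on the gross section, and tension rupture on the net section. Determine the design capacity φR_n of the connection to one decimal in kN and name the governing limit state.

Bolt shear: A_b = π(22)²/4 = 380.13 mm². φR_n = 0.75 × 579 × 380.13 × 4 × 1 = 660.3 kN.
Bearing (14 mm plate, F_u = 450 MPa): end bolts L_c = 41 − 24/2 = 29, R_n = min(1.2×29×14×450, 2.4×22×14×450) = 219.24 kN/bolt; interior L_c = 88 − 24 = 64, R_n = 332.64 kN/bolt. φR_n = 0.75 × (2×219.24 + 2×332.64) = 827.8 kN.
Block shear: shear path 2×[41+1×88] = 2×129 mm, A_gv = 3612, A_nv = 2×(129 − 1.5×26)×14 = 2520 mm²; tension across gage: (76 − 1×26)×14 = 700 mm². R_n = min(0.6×450×2520, 0.6×345×3612) + 1.0×450×700 = min(680.4, 747.68) + 315 = 995.4 kN. φR_n = 0.75 × 995.4 = 746.6 kN.
Tension yield (gross): A_g = 167×14 = 2338 mm². φR_n = 0.90 × 345 × 2338 = 725.9 kN.
Tension rupture (net): A_n = (167 − 2×26)×14 = 1610 mm² (U = 1.0, A_e = A_n). φR_n = 0.75 × 450 × 1610 = 543.4 kN.
Governing: min(660.3, 827.8, 746.6, 725.9, 543.4) = 543.4 kN → net-section rupture.

543.4 kN (net-section rupture governs)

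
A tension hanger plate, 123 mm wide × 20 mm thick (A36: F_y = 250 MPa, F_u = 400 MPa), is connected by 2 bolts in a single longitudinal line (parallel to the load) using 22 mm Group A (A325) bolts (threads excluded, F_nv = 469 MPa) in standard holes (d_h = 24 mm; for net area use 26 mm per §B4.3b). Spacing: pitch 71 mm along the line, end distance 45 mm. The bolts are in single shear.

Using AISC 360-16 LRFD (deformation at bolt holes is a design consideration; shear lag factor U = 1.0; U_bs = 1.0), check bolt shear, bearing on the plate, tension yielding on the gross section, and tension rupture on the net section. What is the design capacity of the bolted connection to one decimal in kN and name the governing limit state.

Bolt shear: A_b = π(22)²/4 = 380.13 mm². φR_n = 0.75 × 469 × 380.13 × 2 × 1 = 267.4 kN.
Bearing (20 mm plate, F_u = 400 MPa): end bolts L_c = 45 − 24/2 = 33, R_n = min(1.2×33×20×400, 2.4×22×20×400) = 316.8 kN/bolt; interior L_c = 71 − 24 = 47, R_n = 422.4 kN/bolt. φR_n = 0.75 × (1×316.8 + 1×422.4) = 554.4 kN.
Tension yield (gross): A_g = 123×20 = 2460 mm². φR_n = 0.90 × 250 × 2460 = 553.5 kN.
Tension rupture (net): A_n = (123 − 1×26)×20 = 1940 mm² (U = 1.0, A_e = A_n). φR_n = 0.75 × 400 × 1940 = 582.0 kN.
Governing: min(267.4, 554.4, 553.5, 582.0) = 267.4 kN → bolt shear.

267.4 kN (bolt shear governs)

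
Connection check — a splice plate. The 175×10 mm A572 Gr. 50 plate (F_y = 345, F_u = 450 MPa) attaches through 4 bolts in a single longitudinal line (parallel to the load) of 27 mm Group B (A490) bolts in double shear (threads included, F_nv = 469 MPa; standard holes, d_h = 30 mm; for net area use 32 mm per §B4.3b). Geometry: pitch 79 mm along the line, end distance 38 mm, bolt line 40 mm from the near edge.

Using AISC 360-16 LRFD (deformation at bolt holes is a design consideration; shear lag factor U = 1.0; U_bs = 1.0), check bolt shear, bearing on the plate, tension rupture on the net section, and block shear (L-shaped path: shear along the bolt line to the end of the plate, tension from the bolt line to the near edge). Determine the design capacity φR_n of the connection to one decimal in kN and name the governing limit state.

Bolt shear: A_b = π(27)²/4 = 572.56 mm². φR_n = 0.75 × 469 × 572.56 × 4 × 2 = 1611.2 kN.
Bearing (10 mm plate, F_u = 450 MPa): end bolts L_c = 38 − 30/2 = 23, R_n = min(1.2×23×10×450, 2.4×27×10×450) = 124.2 kN/bolt; interior L_c = 79 − 30 = 49, R_n = 264.6 kN/bolt. φR_n = 0.75 × (1×124.2 + 3×264.6) = 688.5 kN.
Tension rupture (net): A_n = (175 − 1×32)×10 = 1430 mm² (U = 1.0, A_e = A_n). φR_n = 0.75 × 450 × 1430 = 482.6 kN.
Block shear: shear path 1×[38+3×79] = 1×275 mm, A_gv = 2750, A_nv = 1×(275 − 3.5×32)×10 = 1630 mm²; tension to near edge: (40 − 0.5×32)×10 = 240 mm². R_n = min(0.6×450×1630, 0.6×345×2750) + 1.0×450×240 = min(440.1, 569.25) + 108 = 548.1 kN. φR_n = 0.75 × 548.1 = 411.1 kN.
Governing: min(1611.2, 688.5, 482.6, 411.1) = 411.1 kN → block shear.

411.1 kN (block shear governs)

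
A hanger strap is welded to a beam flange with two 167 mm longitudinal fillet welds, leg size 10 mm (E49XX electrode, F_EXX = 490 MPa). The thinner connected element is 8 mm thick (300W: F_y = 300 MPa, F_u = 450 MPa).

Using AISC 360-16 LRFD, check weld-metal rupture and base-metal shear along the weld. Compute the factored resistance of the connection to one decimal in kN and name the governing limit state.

481.0 kN (base-metal shear governs)

Weld metal: throat = 0.707×10 = 7.07 mm, L = 2×167 = 334 mm. φR_n = 0.75 × 0.6 × 490 × 7.07 × 334 = 520.7 kN.
Base metal shear (8 mm plate): yield φR_n = 1.0×0.6×300×8×334 = 481.0 kN; rupture φR_n = 0.75×0.6×450×8×334 = 541.1 kN; take 481.0 kN (yield).
Governing: min(520.7, 481.0) = 481.0 kN → base-metal shear.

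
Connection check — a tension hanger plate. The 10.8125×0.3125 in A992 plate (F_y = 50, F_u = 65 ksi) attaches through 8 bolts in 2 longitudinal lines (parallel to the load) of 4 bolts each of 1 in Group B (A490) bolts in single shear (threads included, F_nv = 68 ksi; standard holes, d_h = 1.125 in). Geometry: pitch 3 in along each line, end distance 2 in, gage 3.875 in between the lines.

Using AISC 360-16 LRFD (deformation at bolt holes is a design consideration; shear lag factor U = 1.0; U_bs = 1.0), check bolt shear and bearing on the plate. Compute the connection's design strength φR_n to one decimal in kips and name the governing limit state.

Bolt shear: A_b = π(1)²/4 = 0.7854 in². φR_n = 0.75 × 68 × 0.7854 × 8 × 1 = 320.4 kips.
Bearing (0.3125 in plate, F_u = 65 ksi): end bolts L_c = 2 − 1.125/2 = 1.4375, R_n = min(1.2×1.4375×0.3125×65, 2.4×1×0.3125×65) = 35.039 kips/bolt; interior L_c = 3 − 1.125 = 1.875, R_n = 45.703 kips/bolt. φR_n = 0.75 × (2×35.039 + 6×45.703) = 258.2 kips.
Governing: min(320.4, 258.2) = 258.2 kips → bearing.

258.2 kips (bearing governs)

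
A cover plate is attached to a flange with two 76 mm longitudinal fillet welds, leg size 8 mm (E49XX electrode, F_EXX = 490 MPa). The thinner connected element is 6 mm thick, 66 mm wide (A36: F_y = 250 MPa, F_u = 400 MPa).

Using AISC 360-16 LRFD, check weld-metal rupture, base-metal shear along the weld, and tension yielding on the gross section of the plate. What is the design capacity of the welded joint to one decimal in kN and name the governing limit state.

Weld metal: throat = 0.707×8 = 5.656 mm, L = 2×76 = 152 mm. φR_n = 0.75 × 0.6 × 490 × 5.656 × 152 = 189.6 kN.
Base metal shear (6 mm plate): yield φR_n = 1.0×0.6×250×6×152 = 136.8 kN; rupture φR_n = 0.75×0.6×400×6×152 = 164.2 kN; take 136.8 kN (yield).
Tension yield (gross): A_g = 66×6 = 396 mm². φR_n = 0.90 × 250 × 396 = 89.1 kN.
Governing: min(189.6, 136.8, 89.1) = 89.1 kN → gross-section yield.

89.1 kN (gross-section yield governs)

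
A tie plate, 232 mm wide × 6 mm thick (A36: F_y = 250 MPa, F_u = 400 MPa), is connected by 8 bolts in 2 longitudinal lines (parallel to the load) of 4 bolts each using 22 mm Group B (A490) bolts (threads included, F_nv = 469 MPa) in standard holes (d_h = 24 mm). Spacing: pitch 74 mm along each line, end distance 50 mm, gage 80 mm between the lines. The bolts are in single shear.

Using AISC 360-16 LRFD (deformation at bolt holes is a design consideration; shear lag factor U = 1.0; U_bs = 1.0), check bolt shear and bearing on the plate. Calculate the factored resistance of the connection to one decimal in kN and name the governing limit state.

Bolt shear: A_b = π(22)²/4 = 380.13 mm². φR_n = 0.75 × 469 × 380.13 × 8 × 1 = 1069.7 kN.
Bearing (6 mm plate, F_u = 400 MPa): end bolts L_c = 50 − 24/2 = 38, R_n = min(1.2×38×6×400, 2.4×22×6×400) = 109.44 kN/bolt; interior L_c = 74 − 24 = 50, R_n = 126.72 kN/bolt. φR_n = 0.75 × (2×109.44 + 6×126.72) = 734.4 kN.
Governing: min(1069.7, 734.4) = 734.4 kN → bearing.

734.4 kN (bearing governs)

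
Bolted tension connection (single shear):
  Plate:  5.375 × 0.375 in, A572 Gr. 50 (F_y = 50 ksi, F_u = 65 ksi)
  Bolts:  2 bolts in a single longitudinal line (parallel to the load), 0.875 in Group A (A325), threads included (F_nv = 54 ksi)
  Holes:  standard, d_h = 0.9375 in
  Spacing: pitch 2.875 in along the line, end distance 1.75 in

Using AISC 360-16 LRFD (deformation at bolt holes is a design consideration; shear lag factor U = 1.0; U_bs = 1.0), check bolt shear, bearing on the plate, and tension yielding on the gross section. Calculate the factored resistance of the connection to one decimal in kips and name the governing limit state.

48.7 kips (bolt shear governs)

Bolt shear: A_b = π(0.875)²/4 = 0.60132 in². φR_n = 0.75 × 54 × 0.60132 × 2 × 1 = 48.7 kips.
Bearing (0.375 in plate, F_u = 65 ksi): end bolts L_c = 1.75 − 0.9375/2 = 1.28125, R_n = min(1.2×1.28125×0.375×65, 2.4×0.875×0.375×65) = 37.477 kips/bolt; interior L_c = 2.875 − 0.9375 = 1.9375, R_n = 51.188 kips/bolt. φR_n = 0.75 × (1×37.477 + 1×51.188) = 66.5 kips.
Tension yield (gross): A_g = 5.375×0.375 = 2.0156 in². φR_n = 0.90 × 50 × 2.0156 = 90.7 kips.
Governing: min(48.7, 66.5, 90.7) = 48.7 kips → bolt shear.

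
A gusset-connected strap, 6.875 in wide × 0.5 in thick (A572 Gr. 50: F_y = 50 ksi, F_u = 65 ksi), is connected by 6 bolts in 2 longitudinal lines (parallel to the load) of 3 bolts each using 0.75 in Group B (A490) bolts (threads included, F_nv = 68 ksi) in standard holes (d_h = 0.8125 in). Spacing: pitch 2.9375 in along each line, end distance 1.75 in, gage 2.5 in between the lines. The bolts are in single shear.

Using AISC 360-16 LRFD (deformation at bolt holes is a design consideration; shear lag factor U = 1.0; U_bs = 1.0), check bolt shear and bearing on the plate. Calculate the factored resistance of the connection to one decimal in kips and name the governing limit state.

Bolt shear: A_b = π(0.75)²/4 = 0.44179 in². φR_n = 0.75 × 68 × 0.44179 × 6 × 1 = 135.2 kips.
Bearing (0.5 in plate, F_u = 65 ksi): end bolts L_c = 1.75 − 0.8125/2 = 1.34375, R_n = min(1.2×1.34375×0.5×65, 2.4×0.75×0.5×65) = 52.406 kips/bolt; interior L_c = 2.9375 − 0.8125 = 2.125, R_n = 58.5 kips/bolt. φR_n = 0.75 × (2×52.406 + 4×58.5) = 254.1 kips.
Governing: min(135.2, 254.1) = 135.2 kips → bolt shear.

135.2 kips (bolt shear governs)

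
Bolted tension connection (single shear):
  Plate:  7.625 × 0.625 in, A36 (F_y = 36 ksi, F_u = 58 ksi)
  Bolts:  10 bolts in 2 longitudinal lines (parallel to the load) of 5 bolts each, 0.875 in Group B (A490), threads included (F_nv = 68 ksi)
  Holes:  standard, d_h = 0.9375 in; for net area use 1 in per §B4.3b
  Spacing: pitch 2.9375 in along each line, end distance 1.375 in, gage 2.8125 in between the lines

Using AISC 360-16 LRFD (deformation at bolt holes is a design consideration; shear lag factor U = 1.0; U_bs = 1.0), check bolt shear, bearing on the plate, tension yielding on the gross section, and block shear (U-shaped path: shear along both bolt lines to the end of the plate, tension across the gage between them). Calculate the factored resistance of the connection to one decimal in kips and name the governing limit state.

154.4 kips (gross-section yield governs)

Bolt shear: A_b = π(0.875)²/4 = 0.60132 in². φR_n = 0.75 × 68 × 0.60132 × 10 × 1 = 306.7 kips.
Bearing (0.625 in plate, F_u = 58 ksi): end bolts L_c = 1.375 − 0.9375/2 = 0.90625, R_n = min(1.2×0.90625×0.625×58, 2.4×0.875×0.625×58) = 39.422 kips/bolt; interior L_c = 2.9375 − 0.9375 = 2, R_n = 76.125 kips/bolt. φR_n = 0.75 × (2×39.422 + 8×76.125) = 515.9 kips.
Tension yield (gross): A_g = 7.625×0.625 = 4.7656 in². φR_n = 0.90 × 36 × 4.7656 = 154.4 kips.
Block shear: shear path 2×[1.375+4×2.9375] = 2×13.125 in, A_gv = 16.406, A_nv = 2×(13.125 − 4.5×1)×0.625 = 10.781 in²; tension across gage: (2.8125 − 1×1)×0.625 = 1.1328 in². R_n = min(0.6×58×10.781, 0.6×36×16.406) + 1.0×58×1.1328 = min(375.18, 354.37) + 65.702 = 420.07 kips. φR_n = 0.75 × 420.07 = 315.1 kips.
Governing: min(306.7, 515.9, 154.4, 315.1) = 154.4 kips → gross-section yield.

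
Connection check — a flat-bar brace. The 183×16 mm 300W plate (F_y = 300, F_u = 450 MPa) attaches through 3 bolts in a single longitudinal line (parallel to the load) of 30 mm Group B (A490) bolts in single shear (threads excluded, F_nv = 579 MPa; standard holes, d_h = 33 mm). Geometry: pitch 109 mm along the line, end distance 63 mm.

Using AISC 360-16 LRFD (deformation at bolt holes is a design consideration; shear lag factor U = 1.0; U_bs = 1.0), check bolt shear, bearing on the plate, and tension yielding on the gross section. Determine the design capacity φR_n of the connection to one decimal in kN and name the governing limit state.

790.6 kN (gross-section yield governs)

Bolt shear: A_b = π(30)²/4 = 706.86 mm². φR_n = 0.75 × 579 × 706.86 × 3 × 1 = 920.9 kN.
Bearing (16 mm plate, F_u = 450 MPa): end bolts L_c = 63 − 33/2 = 46.5, R_n = min(1.2×46.5×16×450, 2.4×30×16×450) = 401.76 kN/bolt; interior L_c = 109 − 33 = 76, R_n = 518.4 kN/bolt. φR_n = 0.75 × (1×401.76 + 2×518.4) = 1078.9 kN.
Tension yield (gross): A_g = 183×16 = 2928 mm². φR_n = 0.90 × 300 × 2928 = 790.6 kN.
Governing: min(920.9, 1078.9, 790.6) = 790.6 kN → gross-section yield.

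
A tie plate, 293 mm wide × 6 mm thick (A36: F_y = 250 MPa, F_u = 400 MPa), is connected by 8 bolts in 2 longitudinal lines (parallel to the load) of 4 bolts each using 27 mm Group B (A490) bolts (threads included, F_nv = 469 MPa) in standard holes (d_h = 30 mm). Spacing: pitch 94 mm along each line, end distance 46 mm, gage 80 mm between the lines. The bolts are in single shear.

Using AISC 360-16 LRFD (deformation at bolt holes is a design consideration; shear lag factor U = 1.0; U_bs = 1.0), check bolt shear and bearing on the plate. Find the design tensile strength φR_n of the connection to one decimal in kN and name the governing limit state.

833.8 kN (bearing governs)

Bolt shear: A_b = π(27)²/4 = 572.56 mm². φR_n = 0.75 × 469 × 572.56 × 8 × 1 = 1611.2 kN.
Bearing (6 mm plate, F_u = 400 MPa): end bolts L_c = 46 − 30/2 = 31, R_n = min(1.2×31×6×400, 2.4×27×6×400) = 89.28 kN/bolt; interior L_c = 94 − 30 = 64, R_n = 155.52 kN/bolt. φR_n = 0.75 × (2×89.28 + 6×155.52) = 833.8 kN.
Governing: min(1611.2, 833.8) = 833.8 kN → bearing.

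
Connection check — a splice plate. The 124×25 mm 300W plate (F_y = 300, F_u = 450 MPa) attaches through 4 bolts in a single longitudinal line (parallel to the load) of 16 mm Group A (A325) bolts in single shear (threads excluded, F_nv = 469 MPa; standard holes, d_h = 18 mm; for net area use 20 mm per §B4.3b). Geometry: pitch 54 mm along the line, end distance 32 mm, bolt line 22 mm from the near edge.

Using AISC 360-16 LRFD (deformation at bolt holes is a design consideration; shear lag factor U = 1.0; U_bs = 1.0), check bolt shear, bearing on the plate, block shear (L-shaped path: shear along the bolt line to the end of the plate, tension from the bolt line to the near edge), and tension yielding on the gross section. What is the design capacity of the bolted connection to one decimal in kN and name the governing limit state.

Bolt shear: A_b = π(16)²/4 = 201.06 mm². φR_n = 0.75 × 469 × 201.06 × 4 × 1 = 282.9 kN.
Bearing (25 mm plate, F_u = 450 MPa): end bolts L_c = 32 − 18/2 = 23, R_n = min(1.2×23×25×450, 2.4×16×25×450) = 310.5 kN/bolt; interior L_c = 54 − 18 = 36, R_n = 432 kN/bolt. φR_n = 0.75 × (1×310.5 + 3×432) = 1204.9 kN.
Block shear: shear path 1×[32+3×54] = 1×194 mm, A_gv = 4850, A_nv = 1×(194 − 3.5×20)×25 = 3100 mm²; tension to near edge: (22 − 0.5×20)×25 = 300 mm². R_n = min(0.6×450×3100, 0.6×300×4850) + 1.0×450×300 = min(837, 873) + 135 = 972 kN. φR_n = 0.75 × 972 = 729.0 kN.
Tension yield (gross): A_g = 124×25 = 3100 mm². φR_n = 0.90 × 300 × 3100 = 837.0 kN.
Governing: min(282.9, 1204.9, 729.0, 837.0) = 282.9 kN → bolt shear.

282.9 kN (bolt shear governs)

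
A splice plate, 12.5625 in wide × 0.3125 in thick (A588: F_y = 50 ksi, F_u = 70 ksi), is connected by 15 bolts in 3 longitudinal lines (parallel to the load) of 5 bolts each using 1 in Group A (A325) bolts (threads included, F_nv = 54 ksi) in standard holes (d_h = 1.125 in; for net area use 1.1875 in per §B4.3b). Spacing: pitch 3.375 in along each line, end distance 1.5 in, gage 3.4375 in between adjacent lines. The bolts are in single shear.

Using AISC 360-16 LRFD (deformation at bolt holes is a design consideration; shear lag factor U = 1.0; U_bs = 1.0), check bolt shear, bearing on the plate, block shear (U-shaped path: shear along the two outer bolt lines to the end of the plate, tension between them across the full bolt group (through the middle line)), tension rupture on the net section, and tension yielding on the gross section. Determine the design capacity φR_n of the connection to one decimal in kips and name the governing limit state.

Bolt shear: A_b = π(1)²/4 = 0.7854 in². φR_n = 0.75 × 54 × 0.7854 × 15 × 1 = 477.1 kips.
Bearing (0.3125 in plate, F_u = 70 ksi): end bolts L_c = 1.5 − 1.125/2 = 0.9375, R_n = min(1.2×0.9375×0.3125×70, 2.4×1×0.3125×70) = 24.609 kips/bolt; interior L_c = 3.375 − 1.125 = 2.25, R_n = 52.5 kips/bolt. φR_n = 0.75 × (3×24.609 + 12×52.5) = 527.9 kips.
Block shear: shear path 2×[1.5+4×3.375] = 2×15 in, A_gv = 9.375, A_nv = 2×(15 − 4.5×1.1875)×0.3125 = 6.0352 in²; tension across gage: (6.875 − 2×1.1875)×0.3125 = 1.4063 in². R_n = min(0.6×70×6.0352, 0.6×50×9.375) + 1.0×70×1.4063 = min(253.48, 281.25) + 98.441 = 351.92 kips. φR_n = 0.75 × 351.92 = 263.9 kips.
Tension rupture (net): A_n = (12.5625 − 3×1.1875)×0.3125 = 2.8125 in² (U = 1.0, A_e = A_n). φR_n = 0.75 × 70 × 2.8125 = 147.7 kips.
Tension yield (gross): A_g = 12.5625×0.3125 = 3.9258 in². φR_n = 0.90 × 50 × 3.9258 = 176.7 kips.
Governing: min(477.1, 527.9, 263.9, 147.7, 176.7) = 147.7 kips → net-section rupture.

147.7 kips (net-section rupture governs)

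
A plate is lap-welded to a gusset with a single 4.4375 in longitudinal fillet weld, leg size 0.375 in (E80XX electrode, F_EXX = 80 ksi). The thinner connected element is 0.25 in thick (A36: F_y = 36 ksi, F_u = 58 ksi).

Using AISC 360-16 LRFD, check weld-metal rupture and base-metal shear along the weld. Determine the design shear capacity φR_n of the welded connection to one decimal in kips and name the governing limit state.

Weld metal: throat = 0.707×0.375 = 0.26513 in, L = 4.4375 in. φR_n = 0.75 × 0.6 × 80 × 0.26513 × 4.4375 = 42.4 kips.
Base metal shear (0.25 in plate): yield φR_n = 1.0×0.6×36×0.25×4.4375 = 24.0 kips; rupture φR_n = 0.75×0.6×58×0.25×4.4375 = 29.0 kips; take 24.0 kips (yield).
Governing: min(42.4, 24.0) = 24.0 kips → base-metal shear.

24.0 kips (base-metal shear governs)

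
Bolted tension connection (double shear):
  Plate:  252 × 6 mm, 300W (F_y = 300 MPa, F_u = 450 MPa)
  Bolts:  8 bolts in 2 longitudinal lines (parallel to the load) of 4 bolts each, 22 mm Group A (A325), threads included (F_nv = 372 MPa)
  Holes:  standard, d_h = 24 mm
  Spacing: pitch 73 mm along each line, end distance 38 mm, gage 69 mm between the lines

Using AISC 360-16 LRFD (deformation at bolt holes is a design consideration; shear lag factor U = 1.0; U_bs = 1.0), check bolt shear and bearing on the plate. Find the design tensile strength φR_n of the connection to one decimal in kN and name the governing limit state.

767.9 kN (bearing governs)

Bolt shear: A_b = π(22)²/4 = 380.13 mm². φR_n = 0.75 × 372 × 380.13 × 8 × 2 = 1696.9 kN.
Bearing (6 mm plate, F_u = 450 MPa): end bolts L_c = 38 − 24/2 = 26, R_n = min(1.2×26×6×450, 2.4×22×6×450) = 84.24 kN/bolt; interior L_c = 73 − 24 = 49, R_n = 142.56 kN/bolt. φR_n = 0.75 × (2×84.24 + 6×142.56) = 767.9 kN.
Governing: min(1696.9, 767.9) = 767.9 kN → bearing.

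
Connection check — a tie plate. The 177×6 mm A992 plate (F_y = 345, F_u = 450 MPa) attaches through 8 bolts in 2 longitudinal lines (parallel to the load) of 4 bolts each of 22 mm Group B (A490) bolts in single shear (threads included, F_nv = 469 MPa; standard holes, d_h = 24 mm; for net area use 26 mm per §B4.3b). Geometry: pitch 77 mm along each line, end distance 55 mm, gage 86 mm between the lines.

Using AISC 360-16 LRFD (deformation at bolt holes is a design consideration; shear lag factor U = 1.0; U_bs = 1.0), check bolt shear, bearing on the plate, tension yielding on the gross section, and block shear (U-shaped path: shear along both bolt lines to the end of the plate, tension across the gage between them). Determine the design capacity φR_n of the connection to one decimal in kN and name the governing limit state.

329.8 kN (gross-section yield governs)

Bolt shear: A_b = π(22)²/4 = 380.13 mm². φR_n = 0.75 × 469 × 380.13 × 8 × 1 = 1069.7 kN.
Bearing (6 mm plate, F_u = 450 MPa): end bolts L_c = 55 − 24/2 = 43, R_n = min(1.2×43×6×450, 2.4×22×6×450) = 139.32 kN/bolt; interior L_c = 77 − 24 = 53, R_n = 142.56 kN/bolt. φR_n = 0.75 × (2×139.32 + 6×142.56) = 850.5 kN.
Tension yield (gross): A_g = 177×6 = 1062 mm². φR_n = 0.90 × 345 × 1062 = 329.8 kN.
Block shear: shear path 2×[55+3×77] = 2×286 mm, A_gv = 3432, A_nv = 2×(286 − 3.5×26)×6 = 2340 mm²; tension across gage: (86 − 1×26)×6 = 360 mm². R_n = min(0.6×450×2340, 0.6×345×3432) + 1.0×450×360 = min(631.8, 710.42) + 162 = 793.8 kN. φR_n = 0.75 × 793.8 = 595.4 kN.
Governing: min(1069.7, 850.5, 329.8, 595.4) = 329.8 kN → gross-section yield.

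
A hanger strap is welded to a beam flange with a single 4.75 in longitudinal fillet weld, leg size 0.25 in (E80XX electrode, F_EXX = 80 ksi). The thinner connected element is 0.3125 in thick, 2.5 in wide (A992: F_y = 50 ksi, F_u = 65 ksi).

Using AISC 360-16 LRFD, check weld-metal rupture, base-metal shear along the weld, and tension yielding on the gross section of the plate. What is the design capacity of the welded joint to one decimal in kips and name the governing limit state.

30.2 kips (weld metal governs)

Weld metal: throat = 0.707×0.25 = 0.17675 in, L = 4.75 in. φR_n = 0.75 × 0.6 × 80 × 0.17675 × 4.75 = 30.2 kips.
Base metal shear (0.3125 in plate): yield φR_n = 1.0×0.6×50×0.3125×4.75 = 44.5 kips; rupture φR_n = 0.75×0.6×65×0.3125×4.75 = 43.4 kips; take 43.4 kips (rupture).
Tension yield (gross): A_g = 2.5×0.3125 = 0.78125 in². φR_n = 0.90 × 50 × 0.78125 = 35.2 kips.
Governing: min(30.2, 43.4, 35.2) = 30.2 kips → weld metal.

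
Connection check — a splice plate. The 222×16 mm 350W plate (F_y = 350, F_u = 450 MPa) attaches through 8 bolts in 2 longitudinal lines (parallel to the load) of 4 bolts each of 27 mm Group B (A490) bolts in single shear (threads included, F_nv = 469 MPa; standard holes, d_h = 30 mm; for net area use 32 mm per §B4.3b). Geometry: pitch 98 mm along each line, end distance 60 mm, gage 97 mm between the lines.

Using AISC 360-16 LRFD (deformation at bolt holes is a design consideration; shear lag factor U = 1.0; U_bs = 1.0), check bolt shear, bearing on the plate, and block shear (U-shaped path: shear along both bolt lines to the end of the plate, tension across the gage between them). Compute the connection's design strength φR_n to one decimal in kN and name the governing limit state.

1611.2 kN (bolt shear governs)

Bolt shear: A_b = π(27)²/4 = 572.56 mm². φR_n = 0.75 × 469 × 572.56 × 8 × 1 = 1611.2 kN.
Bearing (16 mm plate, F_u = 450 MPa): end bolts L_c = 60 − 30/2 = 45, R_n = min(1.2×45×16×450, 2.4×27×16×450) = 388.8 kN/bolt; interior L_c = 98 − 30 = 68, R_n = 466.56 kN/bolt. φR_n = 0.75 × (2×388.8 + 6×466.56) = 2682.7 kN.
Block shear: shear path 2×[60+3×98] = 2×354 mm, A_gv = 11328, A_nv = 2×(354 − 3.5×32)×16 = 7744 mm²; tension across gage: (97 − 1×32)×16 = 1040 mm². R_n = min(0.6×450×7744, 0.6×350×11328) + 1.0×450×1040 = min(2090.9, 2378.9) + 468 = 2558.9 kN. φR_n = 0.75 × 2558.9 = 1919.2 kN.
Governing: min(1611.2, 2682.7, 1919.2) = 1611.2 kN → bolt shear.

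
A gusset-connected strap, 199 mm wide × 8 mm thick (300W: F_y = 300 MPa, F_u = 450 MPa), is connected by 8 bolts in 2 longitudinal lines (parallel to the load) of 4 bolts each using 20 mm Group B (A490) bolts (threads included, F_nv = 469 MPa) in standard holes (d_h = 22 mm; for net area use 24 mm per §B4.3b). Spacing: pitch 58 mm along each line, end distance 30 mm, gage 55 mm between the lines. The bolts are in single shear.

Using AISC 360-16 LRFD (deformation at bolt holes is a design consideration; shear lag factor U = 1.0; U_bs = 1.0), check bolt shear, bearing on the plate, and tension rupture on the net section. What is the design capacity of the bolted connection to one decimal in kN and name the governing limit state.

Bolt shear: A_b = π(20)²/4 = 314.16 mm². φR_n = 0.75 × 469 × 314.16 × 8 × 1 = 884.0 kN.
Bearing (8 mm plate, F_u = 450 MPa): end bolts L_c = 30 − 22/2 = 19, R_n = min(1.2×19×8×450, 2.4×20×8×450) = 82.08 kN/bolt; interior L_c = 58 − 22 = 36, R_n = 155.52 kN/bolt. φR_n = 0.75 × (2×82.08 + 6×155.52) = 823.0 kN.
Tension rupture (net): A_n = (199 − 2×24)×8 = 1208 mm² (U = 1.0, A_e = A_n). φR_n = 0.75 × 450 × 1208 = 407.7 kN.
Governing: min(884.0, 823.0, 407.7) = 407.7 kN → net-section rupture.

407.7 kN (net-section rupture governs)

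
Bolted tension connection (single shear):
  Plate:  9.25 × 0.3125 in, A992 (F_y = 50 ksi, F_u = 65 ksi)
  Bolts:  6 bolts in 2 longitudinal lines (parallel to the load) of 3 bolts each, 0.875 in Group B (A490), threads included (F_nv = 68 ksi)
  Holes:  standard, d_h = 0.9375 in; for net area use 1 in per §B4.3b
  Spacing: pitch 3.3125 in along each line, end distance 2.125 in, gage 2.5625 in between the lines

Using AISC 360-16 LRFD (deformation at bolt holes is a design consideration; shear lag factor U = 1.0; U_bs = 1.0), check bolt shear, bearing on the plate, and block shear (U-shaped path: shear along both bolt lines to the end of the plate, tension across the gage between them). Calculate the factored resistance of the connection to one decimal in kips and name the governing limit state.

138.1 kips (block shear governs)

Bolt shear: A_b = π(0.875)²/4 = 0.60132 in². φR_n = 0.75 × 68 × 0.60132 × 6 × 1 = 184.0 kips.
Bearing (0.3125 in plate, F_u = 65 ksi): end bolts L_c = 2.125 − 0.9375/2 = 1.65625, R_n = min(1.2×1.65625×0.3125×65, 2.4×0.875×0.3125×65) = 40.371 kips/bolt; interior L_c = 3.3125 − 0.9375 = 2.375, R_n = 42.656 kips/bolt. φR_n = 0.75 × (2×40.371 + 4×42.656) = 188.5 kips.
Block shear: shear path 2×[2.125+2×3.3125] = 2×8.75 in, A_gv = 5.4688, A_nv = 2×(8.75 − 2.5×1)×0.3125 = 3.9063 in²; tension across gage: (2.5625 − 1×1)×0.3125 = 0.48828 in². R_n = min(0.6×65×3.9063, 0.6×50×5.4688) + 1.0×65×0.48828 = min(152.35, 164.06) + 31.738 = 184.09 kips. φR_n = 0.75 × 184.09 = 138.1 kips.
Governing: min(184.0, 188.5, 138.1) = 138.1 kips → block shear.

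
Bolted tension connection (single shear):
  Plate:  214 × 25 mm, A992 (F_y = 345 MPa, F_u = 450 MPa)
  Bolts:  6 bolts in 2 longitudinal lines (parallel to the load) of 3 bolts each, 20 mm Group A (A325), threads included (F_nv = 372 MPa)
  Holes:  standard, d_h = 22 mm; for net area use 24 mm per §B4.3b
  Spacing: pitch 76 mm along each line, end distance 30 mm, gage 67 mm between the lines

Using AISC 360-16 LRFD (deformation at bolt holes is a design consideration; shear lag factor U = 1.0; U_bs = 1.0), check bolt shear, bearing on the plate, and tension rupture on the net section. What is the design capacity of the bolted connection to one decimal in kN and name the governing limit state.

525.9 kN (bolt shear governs)

Bolt shear: A_b = π(20)²/4 = 314.16 mm². φR_n = 0.75 × 372 × 314.16 × 6 × 1 = 525.9 kN.
Bearing (25 mm plate, F_u = 450 MPa): end bolts L_c = 30 − 22/2 = 19, R_n = min(1.2×19×25×450, 2.4×20×25×450) = 256.5 kN/bolt; interior L_c = 76 − 22 = 54, R_n = 540 kN/bolt. φR_n = 0.75 × (2×256.5 + 4×540) = 2004.8 kN.
Tension rupture (net): A_n = (214 − 2×24)×25 = 4150 mm² (U = 1.0, A_e = A_n). φR_n = 0.75 × 450 × 4150 = 1400.6 kN.
Governing: min(525.9, 2004.8, 1400.6) = 525.9 kN → bolt shear.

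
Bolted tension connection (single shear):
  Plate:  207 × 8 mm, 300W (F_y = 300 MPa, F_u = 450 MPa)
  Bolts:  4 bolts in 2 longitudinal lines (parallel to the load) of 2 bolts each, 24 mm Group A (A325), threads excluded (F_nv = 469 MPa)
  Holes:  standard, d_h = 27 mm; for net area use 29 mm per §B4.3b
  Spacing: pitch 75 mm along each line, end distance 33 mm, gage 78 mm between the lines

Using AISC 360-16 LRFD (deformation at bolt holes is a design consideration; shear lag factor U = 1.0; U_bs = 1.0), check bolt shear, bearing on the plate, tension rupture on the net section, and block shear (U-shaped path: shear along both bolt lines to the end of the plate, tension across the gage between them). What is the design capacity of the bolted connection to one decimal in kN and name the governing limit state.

341.3 kN (block shear governs)

Bolt shear: A_b = π(24)²/4 = 452.39 mm². φR_n = 0.75 × 469 × 452.39 × 4 × 1 = 636.5 kN.
Bearing (8 mm plate, F_u = 450 MPa): end bolts L_c = 33 − 27/2 = 19.5, R_n = min(1.2×19.5×8×450, 2.4×24×8×450) = 84.24 kN/bolt; interior L_c = 75 − 27 = 48, R_n = 207.36 kN/bolt. φR_n = 0.75 × (2×84.24 + 2×207.36) = 437.4 kN.
Tension rupture (net): A_n = (207 − 2×29)×8 = 1192 mm² (U = 1.0, A_e = A_n). φR_n = 0.75 × 450 × 1192 = 402.3 kN.
Block shear: shear path 2×[33+1×75] = 2×108 mm, A_gv = 1728, A_nv = 2×(108 − 1.5×29)×8 = 1032 mm²; tension across gage: (78 − 1×29)×8 = 392 mm². R_n = min(0.6×450×1032, 0.6×300×1728) + 1.0×450×392 = min(278.64, 311.04) + 176.4 = 455.04 kN. φR_n = 0.75 × 455.04 = 341.3 kN.
Governing: min(636.5, 437.4, 402.3, 341.3) = 341.3 kN → block shear.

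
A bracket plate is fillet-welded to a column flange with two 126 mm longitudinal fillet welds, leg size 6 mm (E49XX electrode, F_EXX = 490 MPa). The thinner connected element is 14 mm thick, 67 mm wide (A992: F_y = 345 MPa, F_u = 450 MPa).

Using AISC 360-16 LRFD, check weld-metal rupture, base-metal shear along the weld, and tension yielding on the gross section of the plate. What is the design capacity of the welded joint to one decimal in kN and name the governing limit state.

235.7 kN (weld metal governs)

Weld metal: throat = 0.707×6 = 4.242 mm, L = 2×126 = 252 mm. φR_n = 0.75 × 0.6 × 490 × 4.242 × 252 = 235.7 kN.
Base metal shear (14 mm plate): yield φR_n = 1.0×0.6×345×14×252 = 730.3 kN; rupture φR_n = 0.75×0.6×450×14×252 = 714.4 kN; take 714.4 kN (rupture).
Tension yield (gross): A_g = 67×14 = 938 mm². φR_n = 0.90 × 345 × 938 = 291.2 kN.
Governing: min(235.7, 714.4, 291.2) = 235.7 kN → weld metal.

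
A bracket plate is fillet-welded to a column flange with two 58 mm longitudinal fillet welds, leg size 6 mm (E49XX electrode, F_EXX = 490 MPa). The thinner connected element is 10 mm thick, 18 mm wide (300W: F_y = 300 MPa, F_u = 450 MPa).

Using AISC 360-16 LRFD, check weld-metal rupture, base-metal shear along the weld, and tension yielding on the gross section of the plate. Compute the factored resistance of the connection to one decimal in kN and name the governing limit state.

48.6 kN (gross-section yield governs)

Weld metal: throat = 0.707×6 = 4.242 mm, L = 2×58 = 116 mm. φR_n = 0.75 × 0.6 × 490 × 4.242 × 116 = 108.5 kN.
Base metal shear (10 mm plate): yield φR_n = 1.0×0.6×300×10×116 = 208.8 kN; rupture φR_n = 0.75×0.6×450×10×116 = 234.9 kN; take 208.8 kN (yield).
Tension yield (gross): A_g = 18×10 = 180 mm². φR_n = 0.90 × 300 × 180 = 48.6 kN.
Governing: min(108.5, 208.8, 48.6) = 48.6 kN → gross-section yield.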